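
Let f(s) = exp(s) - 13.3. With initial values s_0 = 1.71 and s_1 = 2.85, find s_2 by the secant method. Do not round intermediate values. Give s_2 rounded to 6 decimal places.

f(s_0) = -7.771039, f(s_1) = 3.987782
s_2 = 2.850000 - (3.987782)·(2.850000 - 1.710000)/(3.987782 - (-7.771039)) = 2.463391; f(s_2) = -1.555436

2.463391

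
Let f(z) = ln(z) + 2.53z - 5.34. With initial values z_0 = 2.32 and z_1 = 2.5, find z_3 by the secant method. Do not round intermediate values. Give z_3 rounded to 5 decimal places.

1.86469

f(z_0) = 1.371167, f(z_1) = 1.901291
z_2 = 2.500000 - (1.901291)·(2.500000 - 2.320000)/(1.901291 - (1.371167)) = 1.854429; f(z_2) = -0.030717
z_3 = 1.854429 - (-0.030717)·(1.854429 - 2.500000)/(-0.030717 - (1.901291)) = 1.864693; f(z_3) = 0.000770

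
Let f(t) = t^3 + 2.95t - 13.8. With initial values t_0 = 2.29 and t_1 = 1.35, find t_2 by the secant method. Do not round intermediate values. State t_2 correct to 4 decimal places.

1.9113

f(t_0) = 4.964489, f(t_1) = -7.357125
t_2 = 1.350000 - (-7.357125)·(1.350000 - 2.290000)/(-7.357125 - (4.964489)) = 1.911266; f(t_2) = -1.180036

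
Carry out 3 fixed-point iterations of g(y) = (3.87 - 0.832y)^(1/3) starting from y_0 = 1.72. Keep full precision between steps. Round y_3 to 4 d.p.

y_1 = g(1.720000) = 1.346072
y_2 = g(1.346072) = 1.401031
y_3 = g(1.401031) = 1.393223

1.3932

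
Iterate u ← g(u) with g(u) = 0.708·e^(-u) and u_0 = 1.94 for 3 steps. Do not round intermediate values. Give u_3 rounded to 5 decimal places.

0.37351

u_1 = g(1.940000) = 0.101742
u_2 = g(0.101742) = 0.639510
u_3 = g(0.639510) = 0.373506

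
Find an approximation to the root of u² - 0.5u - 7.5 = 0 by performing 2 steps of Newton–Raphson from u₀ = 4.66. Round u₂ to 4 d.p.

Newton update: u ← u − f(u)/f'(u).
f'(u) = 2u - 0.5
u_0 = 4.660000: f = 11.885600, f' = 8.820000 → u_1 = 4.660000 - (11.885600)/(8.820000) = 3.312426
u_1 = 3.312426: f = 1.815955, f' = 6.124853 → u_2 = 3.312426 - (1.815955)/(6.124853) = 3.015937

3.0159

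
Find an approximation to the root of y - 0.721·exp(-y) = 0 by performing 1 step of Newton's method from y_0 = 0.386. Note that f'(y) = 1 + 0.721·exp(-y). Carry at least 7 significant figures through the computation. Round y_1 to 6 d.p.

0.455870

Newton update: y ← y − f(y)/f'(y).
y_0 = 0.386000: f = -0.104115, f' = 1.490115 → y_1 = 0.386000 - (-0.104115)/(1.490115) = 0.455870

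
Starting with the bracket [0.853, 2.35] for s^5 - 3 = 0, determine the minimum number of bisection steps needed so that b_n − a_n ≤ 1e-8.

Initial width b − a = 2.35 − 0.853 = 1.497000.
After n steps the width is (b−a)/2^n; need (b−a)/2^n ≤ 1e-8.
So n ≥ log₂(1.497000/1e-8) = log₂(149700000.0000) ≈ 27.1575.
Hence n = 28.

28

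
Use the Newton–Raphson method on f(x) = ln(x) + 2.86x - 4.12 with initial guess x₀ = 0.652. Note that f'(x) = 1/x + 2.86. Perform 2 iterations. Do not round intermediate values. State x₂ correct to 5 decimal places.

x_0 = 0.652000: f = -2.682991, f' = 4.393742 → x_1 = 0.652000 - (-2.682991)/(4.393742) = 1.262639
x_1 = 1.262639: f = -0.275648, f' = 3.651992 → x_2 = 1.262639 - (-0.275648)/(3.651992) = 1.338118

1.33812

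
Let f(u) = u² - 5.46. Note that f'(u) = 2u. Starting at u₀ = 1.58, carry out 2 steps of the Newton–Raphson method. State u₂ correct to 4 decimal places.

u_0 = 1.580000: f = -2.963600, f' = 3.160000 → u_1 = 1.580000 - (-2.963600)/(3.160000) = 2.517848
u_1 = 2.517848: f = 0.879559, f' = 5.035696 → u_2 = 2.517848 - (0.879559)/(5.035696) = 2.343183

2.3432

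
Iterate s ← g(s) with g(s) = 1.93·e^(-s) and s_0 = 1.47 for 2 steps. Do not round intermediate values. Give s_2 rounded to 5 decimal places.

s_1 = g(1.470000) = 0.443756
s_2 = g(0.443756) = 1.238330

1.23833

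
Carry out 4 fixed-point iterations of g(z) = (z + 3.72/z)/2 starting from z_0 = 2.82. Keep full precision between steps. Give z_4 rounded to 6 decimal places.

1.928730

z_1 = g(2.820000) = 2.069574
z_2 = g(2.069574) = 1.933523
z_3 = g(1.933523) = 1.928736
z_4 = g(1.928736) = 1.928730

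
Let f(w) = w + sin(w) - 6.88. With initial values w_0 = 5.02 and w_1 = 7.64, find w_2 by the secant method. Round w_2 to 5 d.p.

6.63974

f(w_0) = -2.813060, f(w_1) = 1.737193
w_2 = 7.640000 - (1.737193)·(7.640000 - 5.020000)/(1.737193 - (-2.813060)) = 6.639738; f(w_2) = 0.108783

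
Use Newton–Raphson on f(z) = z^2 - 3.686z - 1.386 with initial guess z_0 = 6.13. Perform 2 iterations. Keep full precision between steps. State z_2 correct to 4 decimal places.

f'(z) = 2z - 3.686
z_0 = 6.130000: f = 13.595720, f' = 8.574000 → z_1 = 6.130000 - (13.595720)/(8.574000) = 4.544308
z_1 = 4.544308: f = 2.514418, f' = 5.402617 → z_2 = 4.544308 - (2.514418)/(5.402617) = 4.078901

4.0789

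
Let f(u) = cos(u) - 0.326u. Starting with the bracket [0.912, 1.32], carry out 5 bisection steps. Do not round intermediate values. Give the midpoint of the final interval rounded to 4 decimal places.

f(0.912000) = 0.314854, f(1.320000) = -0.182145 (opposite signs)
step 1: m = 1.116000, f(m) = 0.075463 > 0 → root in [1.116000, 1.320000]
step 2: m = 1.218000, f(m) = -0.051545 < 0 → root in [1.116000, 1.218000]
step 3: m = 1.167000, f(m) = 0.012470 > 0 → root in [1.167000, 1.218000]
step 4: m = 1.192500, f(m) = -0.019417 < 0 → root in [1.167000, 1.192500]
step 5: m = 1.179750, f(m) = -0.003443 < 0 → root in [1.167000, 1.179750]
Midpoint of [1.167000, 1.179750] = 1.173375

1.1734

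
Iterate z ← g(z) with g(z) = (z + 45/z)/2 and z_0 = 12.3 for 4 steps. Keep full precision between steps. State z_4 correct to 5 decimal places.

6.70820

z_1 = g(12.300000) = 7.979268
z_2 = g(7.979268) = 6.809442
z_3 = g(6.809442) = 6.708956
z_4 = g(6.708956) = 6.708204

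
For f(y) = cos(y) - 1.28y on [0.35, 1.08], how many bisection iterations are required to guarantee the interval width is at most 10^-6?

20

Initial width b − a = 1.08 − 0.35 = 0.730000.
After n steps the width is (b−a)/2^n; need (b−a)/2^n ≤ 10^-6.
So n ≥ log₂(0.730000/10^-6) = log₂(730000.0000) ≈ 19.4775.
Hence n = 20.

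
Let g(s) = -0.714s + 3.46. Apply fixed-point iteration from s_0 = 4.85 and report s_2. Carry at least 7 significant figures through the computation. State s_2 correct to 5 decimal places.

3.46207

s_1 = g(4.850000) = -0.002900
s_2 = g(-0.002900) = 3.462071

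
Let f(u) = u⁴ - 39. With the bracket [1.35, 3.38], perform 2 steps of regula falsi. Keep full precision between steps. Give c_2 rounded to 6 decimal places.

2.236990

f(1.350000) = -35.678494, f(3.380000) = 91.516915
step 1: c = 1.919418, f(c) = -25.426928 < 0 → new bracket [1.919418, 3.380000]
step 2: c = 2.236990, f(c) = -13.958735 < 0 → new bracket [2.236990, 3.380000]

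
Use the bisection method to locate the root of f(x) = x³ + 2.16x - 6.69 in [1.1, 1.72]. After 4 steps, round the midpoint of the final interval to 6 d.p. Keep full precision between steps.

1.506875

f(1.100000) = -2.983000, f(1.720000) = 2.113648 (opposite signs)
step 1: m = 1.410000, f(m) = -0.841179 < 0 → root in [1.410000, 1.720000]
step 2: m = 1.565000, f(m) = 0.523437 > 0 → root in [1.410000, 1.565000]
step 3: m = 1.487500, f(m) = -0.185674 < 0 → root in [1.487500, 1.565000]
step 4: m = 1.526250, f(m) = 0.162006 > 0 → root in [1.487500, 1.526250]
Midpoint of [1.487500, 1.526250] = 1.506875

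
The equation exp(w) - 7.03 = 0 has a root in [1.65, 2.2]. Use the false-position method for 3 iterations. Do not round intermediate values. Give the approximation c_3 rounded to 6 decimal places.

f(1.650000) = -1.823020, f(2.200000) = 1.995013
step 1: c = 1.912612, f(c) = -0.259250 < 0 → new bracket [1.912612, 2.200000]
step 2: c = 1.945663, f(c) = -0.031732 < 0 → new bracket [1.945663, 2.200000]
step 3: c = 1.949645, f(c) = -0.003809 < 0 → new bracket [1.949645, 2.200000]

1.949645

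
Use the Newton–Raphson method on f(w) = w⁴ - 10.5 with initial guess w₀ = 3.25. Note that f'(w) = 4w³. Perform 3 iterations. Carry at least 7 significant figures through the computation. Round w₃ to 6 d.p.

Newton update: w ← w − f(w)/f'(w).
w_0 = 3.250000: f = 101.066406, f' = 137.312500 → w_1 = 3.250000 - (101.066406)/(137.312500) = 2.513968
w_1 = 2.513968: f = 29.442838, f' = 63.553457 → w_2 = 2.513968 - (29.442838)/(63.553457) = 2.050691
w_2 = 2.050691: f = 7.184837, f' = 34.495368 → w_3 = 2.050691 - (7.184837)/(34.495368) = 1.842407

1.842407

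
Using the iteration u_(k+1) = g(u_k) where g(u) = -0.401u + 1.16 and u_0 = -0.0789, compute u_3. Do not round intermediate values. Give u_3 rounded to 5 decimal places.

u_1 = g(-0.078900) = 1.191639
u_2 = g(1.191639) = 0.682153
u_3 = g(0.682153) = 0.886457

0.88646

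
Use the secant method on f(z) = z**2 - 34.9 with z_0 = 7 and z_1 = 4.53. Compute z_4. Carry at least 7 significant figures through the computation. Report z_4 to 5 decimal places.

f(z_0) = 14.100000, f(z_1) = -14.379100
z_2 = 4.530000 - (-14.379100)·(4.530000 - 7.000000)/(-14.379100 - (14.100000)) = 5.777103; f(z_2) = -1.525079
z_3 = 5.777103 - (-1.525079)·(5.777103 - 4.530000)/(-1.525079 - (-14.379100)) = 5.925067; f(z_3) = 0.206419
z_4 = 5.925067 - (0.206419)·(5.925067 - 5.777103)/(0.206419 - (-1.525079)) = 5.907428; f(z_4) = -0.002299

5.90743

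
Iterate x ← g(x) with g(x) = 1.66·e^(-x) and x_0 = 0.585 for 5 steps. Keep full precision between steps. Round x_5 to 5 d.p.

0.82195

x_1 = g(0.585000) = 0.924796
x_2 = g(0.924796) = 0.658377
x_3 = g(0.658377) = 0.859367
x_4 = g(0.859367) = 0.702894
x_5 = g(0.702894) = 0.821950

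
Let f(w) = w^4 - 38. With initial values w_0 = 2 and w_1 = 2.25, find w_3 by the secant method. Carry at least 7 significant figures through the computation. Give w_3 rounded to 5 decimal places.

f(w_0) = -22.000000, f(w_1) = -12.371094
w_2 = 2.250000 - (-12.371094)·(2.250000 - 2.000000)/(-12.371094 - (-22.000000)) = 2.571197; f(w_2) = 5.706018
w_3 = 2.571197 - (5.706018)·(2.571197 - 2.250000)/(5.706018 - (-12.371094)) = 2.469811; f(w_3) = -0.790387

2.46981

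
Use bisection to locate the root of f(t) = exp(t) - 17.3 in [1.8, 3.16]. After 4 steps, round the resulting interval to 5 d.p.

f(1.800000) = -11.250353, f(3.160000) = 6.270596 (opposite signs)
step 1: m = 2.480000, f(m) = -5.358736 < 0 → root in [2.480000, 3.160000]
step 2: m = 2.820000, f(m) = -0.523149 < 0 → root in [2.820000, 3.160000]
step 3: m = 2.990000, f(m) = 2.585682 > 0 → root in [2.820000, 2.990000]
step 4: m = 2.905000, f(m) = 0.965244 > 0 → root in [2.820000, 2.905000]

[2.82000, 2.90500]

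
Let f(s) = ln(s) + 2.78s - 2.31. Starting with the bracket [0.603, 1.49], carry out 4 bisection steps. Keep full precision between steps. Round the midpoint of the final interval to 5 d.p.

f(0.603000) = -1.139498, f(1.490000) = 2.230976 (opposite signs)
step 1: m = 1.046500, f(m) = 0.644721 > 0 → root in [0.603000, 1.046500]
step 2: m = 0.824750, f(m) = -0.209870 < 0 → root in [0.824750, 1.046500]
step 3: m = 0.935625, f(m) = 0.224497 > 0 → root in [0.824750, 0.935625]
step 4: m = 0.880187, f(m) = 0.009301 > 0 → root in [0.824750, 0.880187]
Midpoint of [0.824750, 0.880187] = 0.852469

0.85247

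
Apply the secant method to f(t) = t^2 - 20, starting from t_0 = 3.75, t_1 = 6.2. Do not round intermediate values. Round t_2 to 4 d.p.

4.3467

f(t_0) = -5.937500, f(t_1) = 18.440000
t_2 = 6.200000 - (18.440000)·(6.200000 - 3.750000)/(18.440000 - (-5.937500)) = 4.346734; f(t_2) = -1.105906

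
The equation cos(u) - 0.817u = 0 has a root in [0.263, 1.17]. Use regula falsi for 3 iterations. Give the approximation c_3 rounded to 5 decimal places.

0.82774

f(0.263000) = 0.750743, f(1.170000) = -0.565738
step 1: c = 0.780230, f(c) = 0.073303 > 0 → new bracket [0.780230, 1.170000]
step 2: c = 0.824940, f(c) = 0.004625 > 0 → new bracket [0.824940, 1.170000]
step 3: c = 0.827738, f(c) = 0.000281 > 0 → new bracket [0.827738, 1.170000]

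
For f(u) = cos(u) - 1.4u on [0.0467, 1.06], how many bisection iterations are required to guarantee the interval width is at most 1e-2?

7

Initial width b − a = 1.06 − 0.0467 = 1.013300.
After n steps the width is (b−a)/2^n; need (b−a)/2^n ≤ 1e-2.
So n ≥ log₂(1.013300/1e-2) = log₂(101.3300) ≈ 6.6629.
Hence n = 7.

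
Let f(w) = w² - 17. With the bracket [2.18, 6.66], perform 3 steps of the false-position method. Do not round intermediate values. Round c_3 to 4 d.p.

4.0901

f(2.180000) = -12.247600, f(6.660000) = 27.355600
step 1: c = 3.565475, f(c) = -4.287387 < 0 → new bracket [3.565475, 6.660000]
step 2: c = 3.984760, f(c) = -1.121688 < 0 → new bracket [3.984760, 6.660000]
step 3: c = 4.090135, f(c) = -0.270799 < 0 → new bracket [4.090135, 6.660000]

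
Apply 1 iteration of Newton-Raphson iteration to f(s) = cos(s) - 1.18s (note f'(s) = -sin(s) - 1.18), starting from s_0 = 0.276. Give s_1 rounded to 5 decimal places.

s_0 = 0.276000: f = 0.636473, f' = -1.452509 → s_1 = 0.276000 - (0.636473)/(-1.452509) = 0.714189

0.71419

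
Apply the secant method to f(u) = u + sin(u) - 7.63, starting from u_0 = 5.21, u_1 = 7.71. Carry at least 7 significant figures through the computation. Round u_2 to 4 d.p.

7.0978

f(u_0) = -3.298725, f(u_1) = 1.069653
u_2 = 7.710000 - (1.069653)·(7.710000 - 5.210000)/(1.069653 - (-3.298725)) = 7.097843; f(u_2) = 0.195334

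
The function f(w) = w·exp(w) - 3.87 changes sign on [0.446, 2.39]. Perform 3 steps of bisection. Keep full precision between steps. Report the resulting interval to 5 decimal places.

[1.17500, 1.41800]

f(0.446000) = -3.173325, f(2.390000) = 22.213251 (opposite signs)
step 1: m = 1.418000, f(m) = 1.984716 > 0 → root in [0.446000, 1.418000]
step 2: m = 0.932000, f(m) = -1.503108 < 0 → root in [0.932000, 1.418000]
step 3: m = 1.175000, f(m) = -0.065182 < 0 → root in [1.175000, 1.418000]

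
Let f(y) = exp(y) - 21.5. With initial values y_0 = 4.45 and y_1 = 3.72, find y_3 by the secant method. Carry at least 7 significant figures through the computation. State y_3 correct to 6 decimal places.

f(y_0) = 64.126944, f(y_1) = 19.764394
y_2 = 3.720000 - (19.764394)·(3.720000 - 4.450000)/(19.764394 - (64.126944)) = 3.394771; f(y_2) = 8.307813
y_3 = 3.394771 - (8.307813)·(3.394771 - 3.720000)/(8.307813 - (19.764394)) = 3.158928; f(y_3) = 2.045349

3.158928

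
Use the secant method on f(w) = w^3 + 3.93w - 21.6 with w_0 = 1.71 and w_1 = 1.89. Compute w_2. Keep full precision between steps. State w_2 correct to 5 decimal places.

2.43334

f(w_0) = -9.879489, f(w_1) = -7.421031
w_2 = 1.890000 - (-7.421031)·(1.890000 - 1.710000)/(-7.421031 - (-9.879489)) = 2.433343; f(w_2) = 2.371244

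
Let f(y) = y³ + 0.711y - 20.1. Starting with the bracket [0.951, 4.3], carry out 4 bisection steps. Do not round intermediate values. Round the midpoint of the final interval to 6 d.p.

f(0.951000) = -18.563754, f(4.300000) = 62.464300 (opposite signs)
step 1: m = 2.625500, f(m) = -0.135041 < 0 → root in [2.625500, 4.300000]
step 2: m = 3.462750, f(m) = 23.882595 > 0 → root in [2.625500, 3.462750]
step 3: m = 3.044125, f(m) = 10.273357 > 0 → root in [2.625500, 3.044125]
step 4: m = 2.834812, f(m) = 4.696564 > 0 → root in [2.625500, 2.834812]
Midpoint of [2.625500, 2.834812] = 2.730156

2.730156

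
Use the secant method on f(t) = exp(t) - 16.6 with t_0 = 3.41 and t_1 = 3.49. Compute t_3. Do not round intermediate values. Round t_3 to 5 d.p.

f(t_0) = 13.665244, f(t_1) = 16.185948
t_2 = 3.490000 - (16.185948)·(3.490000 - 3.410000)/(16.185948 - (13.665244)) = 2.976304; f(t_2) = 3.015181
t_3 = 2.976304 - (3.015181)·(2.976304 - 3.490000)/(3.015181 - (16.185948)) = 2.858703; f(t_3) = 0.838902

2.85870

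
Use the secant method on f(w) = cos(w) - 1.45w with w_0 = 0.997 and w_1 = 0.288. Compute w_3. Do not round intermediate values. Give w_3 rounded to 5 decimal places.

0.57939

f(w_0) = -0.902826, f(w_1) = 0.541214
w_2 = 0.288000 - (0.541214)·(0.288000 - 0.997000)/(0.541214 - (-0.902826)) = 0.553727; f(w_2) = 0.047666
w_3 = 0.553727 - (0.047666)·(0.553727 - 0.288000)/(0.047666 - (0.541214)) = 0.579391; f(w_3) = -0.003320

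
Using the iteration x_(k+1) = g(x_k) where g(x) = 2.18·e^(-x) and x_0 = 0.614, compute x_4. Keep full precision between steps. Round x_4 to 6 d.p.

0.714494

x_1 = g(0.614000) = 1.179776
x_2 = g(1.179776) = 0.670017
x_3 = g(0.670017) = 1.115505
x_4 = g(1.115505) = 0.714494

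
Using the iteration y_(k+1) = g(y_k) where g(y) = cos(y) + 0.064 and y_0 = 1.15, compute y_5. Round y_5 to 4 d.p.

y_1 = g(1.150000) = 0.472487
y_2 = g(0.472487) = 0.954439
y_3 = g(0.954439) = 0.642067
y_4 = g(0.642067) = 0.864860
y_5 = g(0.864860) = 0.712747

0.7127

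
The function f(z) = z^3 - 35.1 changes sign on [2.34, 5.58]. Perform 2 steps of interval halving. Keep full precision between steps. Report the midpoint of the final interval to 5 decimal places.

f(2.340000) = -22.287096, f(5.580000) = 138.641112 (opposite signs)
step 1: m = 3.960000, f(m) = 26.999136 > 0 → root in [2.340000, 3.960000]
step 2: m = 3.150000, f(m) = -3.844125 < 0 → root in [3.150000, 3.960000]
Midpoint of [3.150000, 3.960000] = 3.555000

3.55500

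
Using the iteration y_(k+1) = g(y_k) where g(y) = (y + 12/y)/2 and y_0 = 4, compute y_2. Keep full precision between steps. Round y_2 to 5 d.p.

y_1 = g(4.000000) = 3.500000
y_2 = g(3.500000) = 3.464286

3.46429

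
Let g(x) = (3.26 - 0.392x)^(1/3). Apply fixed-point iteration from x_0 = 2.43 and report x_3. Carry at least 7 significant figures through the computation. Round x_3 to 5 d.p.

1.39442

x_1 = g(2.430000) = 1.321428
x_2 = g(1.321428) = 1.399660
x_3 = g(1.399660) = 1.394422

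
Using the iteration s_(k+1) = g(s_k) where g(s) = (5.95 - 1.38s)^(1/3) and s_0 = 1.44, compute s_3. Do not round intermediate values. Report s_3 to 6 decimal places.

s_1 = g(1.440000) = 1.582465
s_2 = g(1.582465) = 1.555850
s_3 = g(1.555850) = 1.560891

1.560891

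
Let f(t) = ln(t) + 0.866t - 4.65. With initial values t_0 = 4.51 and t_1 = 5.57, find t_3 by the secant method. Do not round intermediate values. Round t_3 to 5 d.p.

3.82259

Secant update: t_(k+1) = t_k − f(t_k)·(t_k − t_(k-1))/(f(t_k) − f(t_(k-1))).
f(t_0) = 0.761957, f(t_1) = 1.891015
t_2 = 5.570000 - (1.891015)·(5.570000 - 4.510000)/(1.891015 - (0.761957)) = 3.794647; f(t_2) = -0.030244
t_3 = 3.794647 - (-0.030244)·(3.794647 - 5.570000)/(-0.030244 - (1.891015)) = 3.822594; f(t_3) = 0.001296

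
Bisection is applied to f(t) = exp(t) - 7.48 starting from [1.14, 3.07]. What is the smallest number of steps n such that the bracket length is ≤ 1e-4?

15

Initial width b − a = 3.07 − 1.14 = 1.930000.
After n steps the width is (b−a)/2^n; need (b−a)/2^n ≤ 1e-4.
So n ≥ log₂(1.930000/1e-4) = log₂(19300.0000) ≈ 14.2363.
Hence n = 15.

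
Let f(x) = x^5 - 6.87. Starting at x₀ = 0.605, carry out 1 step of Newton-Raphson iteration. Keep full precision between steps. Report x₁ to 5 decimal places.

10.73970

f'(x) = 5x⁴
x_0 = 0.605000: f = -6.788946, f' = 0.669872 → x_1 = 0.605000 - (-6.788946)/(0.669872) = 10.739698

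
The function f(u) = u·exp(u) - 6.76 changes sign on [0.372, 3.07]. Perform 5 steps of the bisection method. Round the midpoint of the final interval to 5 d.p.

f(0.372000) = -6.220365, f(3.070000) = 59.373641 (opposite signs)
step 1: m = 1.721000, f(m) = 2.860589 > 0 → root in [0.372000, 1.721000]
step 2: m = 1.046500, f(m) = -3.779917 < 0 → root in [1.046500, 1.721000]
step 3: m = 1.383750, f(m) = -1.239065 < 0 → root in [1.383750, 1.721000]
step 4: m = 1.552375, f(m) = 0.571360 > 0 → root in [1.383750, 1.552375]
step 5: m = 1.468063, f(m) = -0.387410 < 0 → root in [1.468063, 1.552375]
Midpoint of [1.468063, 1.552375] = 1.510219

1.51022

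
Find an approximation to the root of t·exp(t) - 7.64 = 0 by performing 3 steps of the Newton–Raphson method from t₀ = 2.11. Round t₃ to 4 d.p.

f'(t) = (t + 1)·exp(t)
t_0 = 2.110000: f = 9.763789, f' = 25.652030 → t_1 = 2.110000 - (9.763789)/(25.652030) = 1.729376
t_1 = 1.729376: f = 2.108720, f' = 15.385853 → t_2 = 1.729376 - (2.108720)/(15.385853) = 1.592320
t_2 = 1.592320: f = 0.186471, f' = 12.741609 → t_3 = 1.592320 - (0.186471)/(12.741609) = 1.577685

1.5777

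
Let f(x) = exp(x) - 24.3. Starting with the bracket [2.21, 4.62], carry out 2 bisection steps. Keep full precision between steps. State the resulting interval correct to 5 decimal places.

[2.81250, 3.41500]

f(2.210000) = -15.184284, f(4.620000) = 77.194032 (opposite signs)
step 1: m = 3.415000, f(m) = 6.116949 > 0 → root in [2.210000, 3.415000]
step 2: m = 2.812500, f(m) = -7.648505 < 0 → root in [2.812500, 3.415000]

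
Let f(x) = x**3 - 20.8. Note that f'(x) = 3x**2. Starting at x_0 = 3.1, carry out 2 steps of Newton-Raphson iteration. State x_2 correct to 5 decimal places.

x_0 = 3.100000: f = 8.991000, f' = 28.830000 → x_1 = 3.100000 - (8.991000)/(28.830000) = 2.788137
x_1 = 2.788137: f = 0.874171, f' = 23.321130 → x_2 = 2.788137 - (0.874171)/(23.321130) = 2.750653

2.75065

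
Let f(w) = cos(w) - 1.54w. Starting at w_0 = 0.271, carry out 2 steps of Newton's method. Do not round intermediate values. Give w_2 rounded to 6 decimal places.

0.552762

Newton update: w ← w − f(w)/f'(w).
f'(w) = -sin(w) - 1.54
w_0 = 0.271000: f = 0.546164, f' = -1.807695 → w_1 = 0.271000 - (0.546164)/(-1.807695) = 0.573133
w_1 = 0.573133: f = -0.042418, f' = -2.082267 → w_2 = 0.573133 - (-0.042418)/(-2.082267) = 0.552762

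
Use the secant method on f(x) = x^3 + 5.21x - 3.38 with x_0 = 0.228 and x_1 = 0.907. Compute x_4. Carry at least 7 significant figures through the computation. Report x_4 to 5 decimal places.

Secant update: x_(k+1) = x_k − f(x_k)·(x_k − x_(k-1))/(f(x_k) − f(x_(k-1))).
f(x_0) = -2.180268, f(x_1) = 2.091613
x_2 = 0.907000 - (2.091613)·(0.907000 - 0.228000)/(2.091613 - (-2.180268)) = 0.574546; f(x_2) = -0.196958
x_3 = 0.574546 - (-0.196958)·(0.574546 - 0.907000)/(-0.196958 - (2.091613)) = 0.603157; f(x_3) = -0.018123
x_4 = 0.603157 - (-0.018123)·(0.603157 - 0.574546)/(-0.018123 - (-0.196958)) = 0.606057; f(x_4) = 0.000163

0.60606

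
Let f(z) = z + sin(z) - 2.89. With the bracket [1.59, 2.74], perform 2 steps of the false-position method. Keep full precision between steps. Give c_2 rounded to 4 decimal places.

False-position update: c = (a·f(b) − b·f(a))/(f(b) − f(a)); replace the endpoint whose sign matches f(c).
f(1.590000) = -0.300184, f(2.740000) = 0.240885
step 1: c = 2.228018, f(c) = 0.129711 > 0 → new bracket [1.590000, 2.228018]
step 2: c = 2.035511, f(c) = 0.039461 > 0 → new bracket [1.590000, 2.035511]

2.0355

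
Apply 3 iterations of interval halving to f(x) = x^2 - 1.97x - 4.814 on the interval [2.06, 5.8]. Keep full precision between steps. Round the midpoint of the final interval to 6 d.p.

f(2.060000) = -4.628600, f(5.800000) = 17.400000 (opposite signs)
step 1: m = 3.930000, f(m) = 2.888800 > 0 → root in [2.060000, 3.930000]
step 2: m = 2.995000, f(m) = -1.744125 < 0 → root in [2.995000, 3.930000]
step 3: m = 3.462500, f(m) = 0.353781 > 0 → root in [2.995000, 3.462500]
Midpoint of [2.995000, 3.462500] = 3.228750

3.228750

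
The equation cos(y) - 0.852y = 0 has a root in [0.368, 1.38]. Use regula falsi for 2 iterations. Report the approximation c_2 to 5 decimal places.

0.80493

False-position update: c = (a·f(b) − b·f(a))/(f(b) − f(a)); replace the endpoint whose sign matches f(c).
f(0.368000) = 0.619513, f(1.380000) = -0.986119
step 1: c = 0.758467, f(c) = 0.079677 > 0 → new bracket [0.758467, 1.380000]
step 2: c = 0.804932, f(c) = 0.007358 > 0 → new bracket [0.804932, 1.380000]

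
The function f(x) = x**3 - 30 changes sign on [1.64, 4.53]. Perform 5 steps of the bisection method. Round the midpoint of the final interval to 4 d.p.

3.1302

f(1.640000) = -25.589056, f(4.530000) = 62.959677 (opposite signs)
step 1: m = 3.085000, f(m) = -0.639361 < 0 → root in [3.085000, 4.530000]
step 2: m = 3.807500, f(m) = 25.197542 > 0 → root in [3.085000, 3.807500]
step 3: m = 3.446250, f(m) = 10.929867 > 0 → root in [3.085000, 3.446250]
step 4: m = 3.265625, f(m) = 4.825626 > 0 → root in [3.085000, 3.265625]
step 5: m = 3.175312, f(m) = 2.015436 > 0 → root in [3.085000, 3.175312]
Midpoint of [3.085000, 3.175312] = 3.130156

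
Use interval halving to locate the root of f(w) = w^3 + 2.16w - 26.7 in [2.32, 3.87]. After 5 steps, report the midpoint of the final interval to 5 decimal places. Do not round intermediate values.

2.73172

f(2.320000) = -9.201632, f(3.870000) = 39.619803 (opposite signs)
step 1: m = 3.095000, f(m) = 9.632282 > 0 → root in [2.320000, 3.095000]
step 2: m = 2.707500, f(m) = -1.004319 < 0 → root in [2.707500, 3.095000]
step 3: m = 2.901250, f(m) = 3.987251 > 0 → root in [2.707500, 2.901250]
step 4: m = 2.804375, f(m) = 1.412511 > 0 → root in [2.707500, 2.804375]
step 5: m = 2.755937, f(m) = 0.184698 > 0 → root in [2.707500, 2.755937]
Midpoint of [2.707500, 2.755937] = 2.731719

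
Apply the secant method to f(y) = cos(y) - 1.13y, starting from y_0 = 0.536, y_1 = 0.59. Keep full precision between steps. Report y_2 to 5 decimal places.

f(y_0) = 0.254078, f(y_1) = 0.164241
y_2 = 0.590000 - (0.164241)·(0.590000 - 0.536000)/(0.164241 - (0.254078)) = 0.688722; f(y_2) = -0.006198

0.68872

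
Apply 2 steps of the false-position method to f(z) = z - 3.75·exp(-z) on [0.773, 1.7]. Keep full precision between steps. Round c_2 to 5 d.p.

False-position update: c = (a·f(b) − b·f(a))/(f(b) − f(a)); replace the endpoint whose sign matches f(c).
f(0.773000) = -0.958098, f(1.700000) = 1.014937
step 1: c = 1.223148, f(c) = 0.119514 > 0 → new bracket [0.773000, 1.223148]
step 2: c = 1.173223, f(c) = 0.013093 > 0 → new bracket [0.773000, 1.173223]

1.17322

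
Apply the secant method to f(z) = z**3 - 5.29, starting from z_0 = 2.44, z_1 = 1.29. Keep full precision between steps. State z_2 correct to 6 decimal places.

1.581985

f(z_0) = 9.236784, f(z_1) = -3.143311
z_2 = 1.290000 - (-3.143311)·(1.290000 - 2.440000)/(-3.143311 - (9.236784)) = 1.581985; f(z_2) = -1.330800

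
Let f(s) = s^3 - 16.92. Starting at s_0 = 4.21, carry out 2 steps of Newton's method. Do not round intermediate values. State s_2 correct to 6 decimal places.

2.660833

Newton update: s ← s − f(s)/f'(s).
f'(s) = 3s^2
s_0 = 4.210000: f = 57.698461, f' = 53.172300 → s_1 = 4.210000 - (57.698461)/(53.172300) = 3.124877
s_1 = 3.124877: f = 13.593988, f' = 29.294578 → s_2 = 3.124877 - (13.593988)/(29.294578) = 2.660833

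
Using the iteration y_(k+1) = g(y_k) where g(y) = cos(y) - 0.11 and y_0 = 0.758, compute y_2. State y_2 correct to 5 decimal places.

y_1 = g(0.758000) = 0.616212
y_2 = g(0.616212) = 0.706073

0.70607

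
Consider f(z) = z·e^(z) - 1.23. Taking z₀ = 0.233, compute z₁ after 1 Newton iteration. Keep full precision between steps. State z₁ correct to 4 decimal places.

0.8343

f'(z) = (z + 1)·e^(z)
z_0 = 0.233000: f = -0.935865, f' = 1.556516 → z_1 = 0.233000 - (-0.935865)/(1.556516) = 0.834256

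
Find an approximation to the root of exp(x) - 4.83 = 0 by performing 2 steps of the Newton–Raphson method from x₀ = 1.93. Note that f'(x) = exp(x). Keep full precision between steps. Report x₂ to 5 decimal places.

x_0 = 1.930000: f = 2.059510, f' = 6.889510 → x_1 = 1.930000 - (2.059510)/(6.889510) = 1.631066
x_1 = 1.631066: f = 0.279317, f' = 5.109317 → x_2 = 1.631066 - (0.279317)/(5.109317) = 1.576398

1.57640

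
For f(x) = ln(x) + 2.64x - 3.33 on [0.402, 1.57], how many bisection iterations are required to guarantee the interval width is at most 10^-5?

Initial width b − a = 1.57 − 0.402 = 1.168000.
After n steps the width is (b−a)/2^n; need (b−a)/2^n ≤ 10^-5.
So n ≥ log₂(1.168000/10^-5) = log₂(116800.0000) ≈ 16.8337.
Hence n = 17.

17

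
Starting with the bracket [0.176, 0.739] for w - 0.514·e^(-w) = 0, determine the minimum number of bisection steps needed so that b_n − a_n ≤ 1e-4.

Initial width b − a = 0.739 − 0.176 = 0.563000.
After n steps the width is (b−a)/2^n; need (b−a)/2^n ≤ 1e-4.
So n ≥ log₂(0.563000/1e-4) = log₂(5630.0000) ≈ 12.4589.
Hence n = 13.

13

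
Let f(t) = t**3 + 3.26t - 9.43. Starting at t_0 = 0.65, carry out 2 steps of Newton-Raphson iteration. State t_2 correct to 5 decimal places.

f'(t) = 3t**2 + 3.26
t_0 = 0.650000: f = -7.036375, f' = 4.527500 → t_1 = 0.650000 - (-7.036375)/(4.527500) = 2.204141
t_1 = 2.204141: f = 8.463747, f' = 17.834717 → t_2 = 2.204141 - (8.463747)/(17.834717) = 1.729576

1.72958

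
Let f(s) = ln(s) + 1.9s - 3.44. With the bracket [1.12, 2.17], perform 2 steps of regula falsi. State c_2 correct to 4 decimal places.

False-position update: c = (a·f(b) − b·f(a))/(f(b) − f(a)); replace the endpoint whose sign matches f(c).
f(1.120000) = -1.198671, f(2.170000) = 1.457727
step 1: c = 1.593801, f(c) = 0.054344 > 0 → new bracket [1.120000, 1.593801]
step 2: c = 1.573252, f(c) = 0.002324 > 0 → new bracket [1.120000, 1.573252]

1.5733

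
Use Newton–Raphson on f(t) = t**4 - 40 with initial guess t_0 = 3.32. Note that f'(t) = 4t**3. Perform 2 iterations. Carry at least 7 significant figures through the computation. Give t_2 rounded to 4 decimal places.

2.5464

t_0 = 3.320000: f = 81.493302, f' = 146.377472 → t_1 = 3.320000 - (81.493302)/(146.377472) = 2.763266
t_1 = 2.763266: f = 18.302991, f' = 84.397215 → t_2 = 2.763266 - (18.302991)/(84.397215) = 2.546399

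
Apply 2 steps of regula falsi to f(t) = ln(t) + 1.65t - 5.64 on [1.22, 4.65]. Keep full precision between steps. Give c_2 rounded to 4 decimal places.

2.8032

f(1.220000) = -3.428149, f(4.650000) = 3.569367
step 1: c = 2.900389, f(c) = 0.210487 > 0 → new bracket [1.220000, 2.900389]
step 2: c = 2.803182, f(c) = 0.016006 > 0 → new bracket [1.220000, 2.803182]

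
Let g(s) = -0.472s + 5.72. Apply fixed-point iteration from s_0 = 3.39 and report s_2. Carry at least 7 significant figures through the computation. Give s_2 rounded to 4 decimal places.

s_1 = g(3.390000) = 4.119920
s_2 = g(4.119920) = 3.775398

3.7754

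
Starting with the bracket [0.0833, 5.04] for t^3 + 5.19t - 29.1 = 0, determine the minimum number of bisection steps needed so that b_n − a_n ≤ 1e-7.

Initial width b − a = 5.04 − 0.0833 = 4.956700.
After n steps the width is (b−a)/2^n; need (b−a)/2^n ≤ 1e-7.
So n ≥ log₂(4.956700/1e-7) = log₂(49567000.0000) ≈ 25.5629.
Hence n = 26.

26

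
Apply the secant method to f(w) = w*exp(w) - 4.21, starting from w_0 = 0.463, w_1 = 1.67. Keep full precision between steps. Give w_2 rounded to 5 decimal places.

f(w_0) = -3.474370, f(w_1) = 4.661320
w_2 = 1.670000 - (4.661320)·(1.670000 - 0.463000)/(4.661320 - (-3.474370)) = 0.978453; f(w_2) = -1.606986

0.97845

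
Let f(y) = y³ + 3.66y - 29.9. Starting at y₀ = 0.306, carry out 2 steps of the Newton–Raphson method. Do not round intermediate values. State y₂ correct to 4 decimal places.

Newton update: y ← y − f(y)/f'(y).
f'(y) = 3y² + 3.66
y_0 = 0.306000: f = -28.751387, f' = 3.940908 → y_1 = 0.306000 - (-28.751387)/(3.940908) = 7.601625
y_1 = 7.601625: f = 437.179608, f' = 177.014113 → y_2 = 7.601625 - (437.179608)/(177.014113) = 5.131881

5.1319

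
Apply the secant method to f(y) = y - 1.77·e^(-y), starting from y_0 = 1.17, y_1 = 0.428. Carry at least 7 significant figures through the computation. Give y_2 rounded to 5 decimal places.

0.82795

Secant update: y_(k+1) = y_k − f(y_k)·(y_k − y_(k-1))/(f(y_k) − f(y_(k-1))).
f(y_0) = 0.620651, f(y_1) = -0.725706
y_2 = 0.428000 - (-0.725706)·(0.428000 - 1.170000)/(-0.725706 - (0.620651)) = 0.827949; f(y_2) = 0.054557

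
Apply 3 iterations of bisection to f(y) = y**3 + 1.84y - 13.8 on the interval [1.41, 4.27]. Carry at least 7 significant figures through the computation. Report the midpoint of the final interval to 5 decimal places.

f(1.410000) = -8.402379, f(4.270000) = 71.911283 (opposite signs)
step 1: m = 2.840000, f(m) = 14.331904 > 0 → root in [1.410000, 2.840000]
step 2: m = 2.125000, f(m) = -0.294297 < 0 → root in [2.125000, 2.840000]
step 3: m = 2.482500, f(m) = 6.066967 > 0 → root in [2.125000, 2.482500]
Midpoint of [2.125000, 2.482500] = 2.303750

2.30375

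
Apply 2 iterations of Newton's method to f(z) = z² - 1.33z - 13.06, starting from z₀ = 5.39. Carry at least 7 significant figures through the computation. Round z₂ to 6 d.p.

4.341336

Newton update: z ← z − f(z)/f'(z).
f'(z) = 2z - 1.33
z_0 = 5.390000: f = 8.823400, f' = 9.450000 → z_1 = 5.390000 - (8.823400)/(9.450000) = 4.456307
z_1 = 4.456307: f = 0.871783, f' = 7.582614 → z_2 = 4.456307 - (0.871783)/(7.582614) = 4.341336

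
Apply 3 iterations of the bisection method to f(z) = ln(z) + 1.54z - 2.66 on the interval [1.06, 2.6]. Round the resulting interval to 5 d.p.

f(1.060000) = -0.969331, f(2.600000) = 2.299511 (opposite signs)
step 1: m = 1.830000, f(m) = 0.762516 > 0 → root in [1.060000, 1.830000]
step 2: m = 1.445000, f(m) = -0.066591 < 0 → root in [1.445000, 1.830000]
step 3: m = 1.637500, f(m) = 0.354921 > 0 → root in [1.445000, 1.637500]

[1.44500, 1.63750]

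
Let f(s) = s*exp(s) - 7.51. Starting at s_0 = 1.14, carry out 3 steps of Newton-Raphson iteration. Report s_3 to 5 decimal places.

f'(s) = (s+1)*exp(s)
s_0 = 1.140000: f = -3.945484, f' = 6.691284 → s_1 = 1.140000 - (-3.945484)/(6.691284) = 1.729645
s_1 = 1.729645: f = 2.242870, f' = 15.391523 → s_2 = 1.729645 - (2.242870)/(15.391523) = 1.583924
s_2 = 1.583924: f = 0.210117, f' = 12.594162 → s_3 = 1.583924 - (0.210117)/(12.594162) = 1.567240

1.56724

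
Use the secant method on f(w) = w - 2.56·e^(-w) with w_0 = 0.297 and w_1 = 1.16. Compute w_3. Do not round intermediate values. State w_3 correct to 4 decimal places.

f(w_0) = -1.605193, f(w_1) = 0.357475
w_2 = 1.160000 - (0.357475)·(1.160000 - 0.297000)/(0.357475 - (-1.605193)) = 1.002815; f(w_2) = 0.063692
w_3 = 1.002815 - (0.063692)·(1.002815 - 1.160000)/(0.063692 - (0.357475)) = 0.968738; f(w_3) = -0.002940

0.9687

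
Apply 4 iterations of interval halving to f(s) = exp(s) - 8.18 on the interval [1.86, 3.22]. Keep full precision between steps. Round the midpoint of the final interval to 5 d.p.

f(1.860000) = -1.756263, f(3.220000) = 16.848120 (opposite signs)
step 1: m = 2.540000, f(m) = 4.499671 > 0 → root in [1.860000, 2.540000]
step 2: m = 2.200000, f(m) = 0.845013 > 0 → root in [1.860000, 2.200000]
step 3: m = 2.030000, f(m) = -0.565914 < 0 → root in [2.030000, 2.200000]
step 4: m = 2.115000, f(m) = 0.109586 > 0 → root in [2.030000, 2.115000]
Midpoint of [2.030000, 2.115000] = 2.072500

2.07250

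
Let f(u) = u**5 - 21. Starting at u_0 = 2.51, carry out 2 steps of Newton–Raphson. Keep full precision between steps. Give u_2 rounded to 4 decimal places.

f'(u) = 5u**4
u_0 = 2.510000: f = 78.625063, f' = 198.456300 → u_1 = 2.510000 - (78.625063)/(198.456300) = 2.113817
u_1 = 2.113817: f = 21.202354, f' = 99.825005 → u_2 = 2.113817 - (21.202354)/(99.825005) = 1.901422

1.9014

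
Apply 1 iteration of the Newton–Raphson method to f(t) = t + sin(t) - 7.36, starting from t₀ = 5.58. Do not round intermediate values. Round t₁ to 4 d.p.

f'(t) = 1 + cos(t)
t_0 = 5.580000: f = -2.426651, f' = 1.762786 → t_1 = 5.580000 - (-2.426651)/(1.762786) = 6.956599

6.9566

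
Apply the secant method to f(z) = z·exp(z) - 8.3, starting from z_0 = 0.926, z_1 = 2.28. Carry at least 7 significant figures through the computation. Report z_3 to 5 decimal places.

1.51028

f(z_0) = -5.962414, f(z_1) = 13.990831
z_2 = 2.280000 - (13.990831)·(2.280000 - 0.926000)/(13.990831 - (-5.962414)) = 1.330601; f(z_2) = -3.265913
z_3 = 1.330601 - (-3.265913)·(1.330601 - 2.280000)/(-3.265913 - (13.990831)) = 1.510279; f(z_3) = -1.461465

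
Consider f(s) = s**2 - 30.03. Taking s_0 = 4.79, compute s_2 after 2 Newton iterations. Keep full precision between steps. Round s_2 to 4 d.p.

5.4802

f'(s) = 2s
s_0 = 4.790000: f = -7.085900, f' = 9.580000 → s_1 = 4.790000 - (-7.085900)/(9.580000) = 5.529656
s_1 = 5.529656: f = 0.547090, f' = 11.059311 → s_2 = 5.529656 - (0.547090)/(11.059311) = 5.480187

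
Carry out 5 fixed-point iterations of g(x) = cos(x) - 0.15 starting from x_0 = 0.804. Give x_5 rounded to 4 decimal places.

x_1 = g(0.804000) = 0.543832
x_2 = g(0.543832) = 0.705732
x_3 = g(0.705732) = 0.611137
x_4 = g(0.611137) = 0.668996
x_5 = g(0.668996) = 0.634445

0.6344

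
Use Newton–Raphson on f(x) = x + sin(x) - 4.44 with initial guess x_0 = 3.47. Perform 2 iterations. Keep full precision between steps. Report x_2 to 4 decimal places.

-100.6296

f'(x) = 1 + cos(x)
x_0 = 3.470000: f = -1.292536, f' = 0.053443 → x_1 = 3.470000 - (-1.292536)/(0.053443) = 27.655422
x_1 = 27.655422: f = 23.795571, f' = 0.185490 → x_2 = 27.655422 - (23.795571)/(0.185490) = -100.629633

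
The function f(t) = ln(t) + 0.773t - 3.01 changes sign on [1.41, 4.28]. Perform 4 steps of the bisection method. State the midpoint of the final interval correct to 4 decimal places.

f(1.410000) = -1.576480, f(4.280000) = 1.752393 (opposite signs)
step 1: m = 2.845000, f(m) = 0.234748 > 0 → root in [1.410000, 2.845000]
step 2: m = 2.127500, f(m) = -0.610495 < 0 → root in [2.127500, 2.845000]
step 3: m = 2.486250, f(m) = -0.177353 < 0 → root in [2.486250, 2.845000]
step 4: m = 2.665625, f(m) = 0.030967 > 0 → root in [2.486250, 2.665625]
Midpoint of [2.486250, 2.665625] = 2.575938

2.5759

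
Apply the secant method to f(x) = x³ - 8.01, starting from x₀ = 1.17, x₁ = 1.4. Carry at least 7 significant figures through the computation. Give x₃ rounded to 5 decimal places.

f(x_0) = -6.408387, f(x_1) = -5.266000
x_2 = 1.400000 - (-5.266000)·(1.400000 - 1.170000)/(-5.266000 - (-6.408387)) = 2.460219; f(x_2) = 6.880906
x_3 = 2.460219 - (6.880906)·(2.460219 - 1.400000)/(6.880906 - (-5.266000)) = 1.859632; f(x_3) = -1.578959

1.85963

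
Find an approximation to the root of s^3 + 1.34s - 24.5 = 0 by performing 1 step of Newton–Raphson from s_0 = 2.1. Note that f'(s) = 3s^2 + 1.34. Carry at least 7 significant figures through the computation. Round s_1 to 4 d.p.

s_0 = 2.100000: f = -12.425000, f' = 14.570000 → s_1 = 2.100000 - (-12.425000)/(14.570000) = 2.952780

2.9528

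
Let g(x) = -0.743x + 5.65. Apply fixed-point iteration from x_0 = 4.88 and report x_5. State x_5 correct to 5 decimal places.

2.87053

x_1 = g(4.880000) = 2.024160
x_2 = g(2.024160) = 4.146049
x_3 = g(4.146049) = 2.569486
x_4 = g(2.569486) = 3.740872
x_5 = g(3.740872) = 2.870532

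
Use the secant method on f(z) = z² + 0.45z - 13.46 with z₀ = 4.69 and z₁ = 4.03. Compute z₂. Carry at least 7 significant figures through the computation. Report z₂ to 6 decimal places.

3.528975

f(z_0) = 10.646600, f(z_1) = 4.594400
z_2 = 4.030000 - (4.594400)·(4.030000 - 4.690000)/(4.594400 - (10.646600)) = 3.528975; f(z_2) = 0.581703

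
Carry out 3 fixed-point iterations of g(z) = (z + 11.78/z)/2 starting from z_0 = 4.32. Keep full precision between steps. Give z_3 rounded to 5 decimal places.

3.43220

z_1 = g(4.320000) = 3.523426
z_2 = g(3.523426) = 3.433381
z_3 = g(3.433381) = 3.432201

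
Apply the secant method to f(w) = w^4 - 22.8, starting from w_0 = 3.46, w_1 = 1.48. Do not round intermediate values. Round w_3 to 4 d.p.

f(w_0) = 120.519207, f(w_1) = -18.002148
w_2 = 1.480000 - (-18.002148)·(1.480000 - 3.460000)/(-18.002148 - (120.519207)) = 1.737320; f(w_2) = -13.689991
w_3 = 1.737320 - (-13.689991)·(1.737320 - 1.480000)/(-13.689991 - (-18.002148)) = 2.554243; f(w_3) = 19.764625

2.5542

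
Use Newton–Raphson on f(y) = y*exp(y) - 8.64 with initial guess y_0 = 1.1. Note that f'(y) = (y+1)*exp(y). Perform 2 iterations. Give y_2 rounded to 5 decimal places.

1.70428

y_0 = 1.100000: f = -5.335417, f' = 6.308749 → y_1 = 1.100000 - (-5.335417)/(6.308749) = 1.945717
y_1 = 1.945717: f = 4.977393, f' = 20.616043 → y_2 = 1.945717 - (4.977393)/(20.616043) = 1.704284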